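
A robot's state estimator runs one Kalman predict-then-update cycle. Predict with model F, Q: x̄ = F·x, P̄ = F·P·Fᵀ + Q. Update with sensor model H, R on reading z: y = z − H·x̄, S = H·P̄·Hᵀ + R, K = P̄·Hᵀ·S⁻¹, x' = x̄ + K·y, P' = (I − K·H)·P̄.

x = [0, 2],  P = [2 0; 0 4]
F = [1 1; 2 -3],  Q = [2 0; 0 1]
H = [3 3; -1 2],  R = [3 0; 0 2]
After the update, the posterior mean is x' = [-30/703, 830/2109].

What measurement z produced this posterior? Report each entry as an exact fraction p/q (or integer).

z = [1, 1]

x̄ = F·x = [2, -6]
P̄ = F·P·Fᵀ + Q = [8 -8; -8 45]
S = H·P̄·Hᵀ + R = [336 222; 222 222]
K = P̄·Hᵀ·S⁻¹ = [4/19 -224/703; 13/114 1381/4218]
x' − x̄ = [-1436/703, 13484/2109] = K·y
y = (KᵀK)⁻¹·Kᵀ·(x' − x̄) = [13, 15]
z = y + H·x̄ = [13, 15] + [-12, -14] = [1, 1]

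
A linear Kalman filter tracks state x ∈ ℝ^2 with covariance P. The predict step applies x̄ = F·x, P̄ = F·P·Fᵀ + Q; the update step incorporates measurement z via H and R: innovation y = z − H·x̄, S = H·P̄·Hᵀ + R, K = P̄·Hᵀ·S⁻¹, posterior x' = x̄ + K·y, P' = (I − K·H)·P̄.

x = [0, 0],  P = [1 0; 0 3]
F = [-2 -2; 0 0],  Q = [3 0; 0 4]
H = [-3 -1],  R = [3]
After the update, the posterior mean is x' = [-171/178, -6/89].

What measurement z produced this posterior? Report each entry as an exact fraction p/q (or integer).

z = [3]

x̄ = F·x = [0, 0]
P̄ = F·P·Fᵀ + Q = [19 0; 0 4]
S = H·P̄·Hᵀ + R = [178]
K = P̄·Hᵀ·S⁻¹ = [-57/178; -2/89]
x' − x̄ = [-171/178, -6/89] = K·y
y = (KᵀK)⁻¹·Kᵀ·(x' − x̄) = [3]
z = y + H·x̄ = [3] + [0] = [3]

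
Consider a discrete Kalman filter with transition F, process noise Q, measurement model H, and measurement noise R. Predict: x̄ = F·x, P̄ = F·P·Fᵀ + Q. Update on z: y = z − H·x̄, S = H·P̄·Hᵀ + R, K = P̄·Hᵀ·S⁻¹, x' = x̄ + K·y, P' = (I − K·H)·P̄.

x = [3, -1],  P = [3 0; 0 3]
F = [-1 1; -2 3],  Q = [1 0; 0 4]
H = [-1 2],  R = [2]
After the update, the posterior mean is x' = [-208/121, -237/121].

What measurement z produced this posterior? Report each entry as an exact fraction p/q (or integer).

z = [-2]

x̄ = F·x = [-4, -9]
P̄ = F·P·Fᵀ + Q = [7 15; 15 43]
S = H·P̄·Hᵀ + R = [121]
K = P̄·Hᵀ·S⁻¹ = [23/121; 71/121]
x' − x̄ = [276/121, 852/121] = K·y
y = (KᵀK)⁻¹·Kᵀ·(x' − x̄) = [12]
z = y + H·x̄ = [12] + [-14] = [-2]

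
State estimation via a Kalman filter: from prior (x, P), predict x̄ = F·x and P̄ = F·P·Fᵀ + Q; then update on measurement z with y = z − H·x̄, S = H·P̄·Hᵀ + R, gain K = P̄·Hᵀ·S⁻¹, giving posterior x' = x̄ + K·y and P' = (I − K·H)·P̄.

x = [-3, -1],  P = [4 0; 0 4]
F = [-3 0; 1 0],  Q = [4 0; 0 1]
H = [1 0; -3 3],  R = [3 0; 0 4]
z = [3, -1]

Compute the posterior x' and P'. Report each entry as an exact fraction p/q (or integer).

x' = [2487/2539, 882/2539]
P' = [1992/2539 1368/2539; 1368/2539 1796/2539]

x̄ = F·x = [9, -3]
P̄ = F·P·Fᵀ + Q = [40 -12; -12 5]
y = z − H·x̄ = [-6, 35]
S = H·P̄·Hᵀ + R = [43 -156; -156 625]
K = P̄·Hᵀ·S⁻¹ = [664/2539 -468/2539; 456/2539 321/2539]
x' = x̄ + K·y = [2487/2539, 882/2539]
P' = (I − K·H)·P̄ = [1992/2539 1368/2539; 1368/2539 1796/2539]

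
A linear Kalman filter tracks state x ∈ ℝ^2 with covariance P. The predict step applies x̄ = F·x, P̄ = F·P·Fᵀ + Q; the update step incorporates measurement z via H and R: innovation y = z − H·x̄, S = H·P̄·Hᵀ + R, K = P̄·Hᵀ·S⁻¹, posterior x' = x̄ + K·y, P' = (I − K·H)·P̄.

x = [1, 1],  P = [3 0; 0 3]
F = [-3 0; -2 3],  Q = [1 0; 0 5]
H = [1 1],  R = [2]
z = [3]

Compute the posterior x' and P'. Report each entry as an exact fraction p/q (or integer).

x' = [-10/11, 42/11]
P' = [482/55 -436/55; -436/55 498/55]

x̄ = F·x = [-3, 1]
P̄ = F·P·Fᵀ + Q = [28 18; 18 44]
y = z − H·x̄ = [5]
S = H·P̄·Hᵀ + R = [110]
K = P̄·Hᵀ·S⁻¹ = [23/55; 31/55]
x' = x̄ + K·y = [-10/11, 42/11]
P' = (I − K·H)·P̄ = [482/55 -436/55; -436/55 498/55]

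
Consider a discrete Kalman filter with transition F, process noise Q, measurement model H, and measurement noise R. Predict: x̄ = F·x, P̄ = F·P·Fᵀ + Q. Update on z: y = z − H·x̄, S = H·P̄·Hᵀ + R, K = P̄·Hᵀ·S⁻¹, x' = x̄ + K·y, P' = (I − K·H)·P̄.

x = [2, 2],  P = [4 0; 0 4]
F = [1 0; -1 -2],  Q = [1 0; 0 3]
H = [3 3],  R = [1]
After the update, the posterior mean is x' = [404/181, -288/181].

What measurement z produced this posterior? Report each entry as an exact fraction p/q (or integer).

z = [2]

x̄ = F·x = [2, -6]
P̄ = F·P·Fᵀ + Q = [5 -4; -4 23]
S = H·P̄·Hᵀ + R = [181]
K = P̄·Hᵀ·S⁻¹ = [3/181; 57/181]
x' − x̄ = [42/181, 798/181] = K·y
y = (KᵀK)⁻¹·Kᵀ·(x' − x̄) = [14]
z = y + H·x̄ = [14] + [-12] = [2]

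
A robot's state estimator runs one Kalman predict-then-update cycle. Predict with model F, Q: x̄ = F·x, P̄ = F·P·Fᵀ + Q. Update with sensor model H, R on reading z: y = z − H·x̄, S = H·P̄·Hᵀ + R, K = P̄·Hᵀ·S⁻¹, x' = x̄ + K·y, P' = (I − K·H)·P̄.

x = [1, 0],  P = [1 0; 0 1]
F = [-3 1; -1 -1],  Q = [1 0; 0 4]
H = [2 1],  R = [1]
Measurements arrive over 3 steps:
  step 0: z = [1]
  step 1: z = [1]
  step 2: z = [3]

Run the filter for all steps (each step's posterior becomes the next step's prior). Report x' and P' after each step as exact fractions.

step 0: x̄ = F·x = [-3, -1]
step 0: P̄ = F·P·Fᵀ + Q = [11 2; 2 6]
step 0: y = z − H·x̄ = [8]
step 0: S = H·P̄·Hᵀ + R = [59]
step 0: K = P̄·Hᵀ·S⁻¹ = [24/59; 10/59]
step 0: x' = x̄ + K·y = [15/59, 21/59]
step 0: P' = (I − K·H)·P̄ = [73/59 -122/59; -122/59 254/59]
step 1: x̄ = F·x = [-24/59, -36/59]
step 1: P̄ = F·P·Fᵀ + Q = [1702/59 -279/59; -279/59 319/59]
step 1: y = z − H·x̄ = [143/59]
step 1: S = H·P̄·Hᵀ + R = [6070/59]
step 1: K = P̄·Hᵀ·S⁻¹ = [625/1214; -239/6070]
step 1: x' = x̄ + K·y = [1021/1214, -4283/6070]
step 1: P' = (I − K·H)·P̄ = [1917/1214 -3209/1214; -3209/1214 31851/6070]
step 2: x̄ = F·x = [-9799/3035, -411/3035]
step 2: P̄ = F·P·Fᵀ + Q = [110228/3035 -17593/3035; -17593/3035 16813/3035]
step 2: y = z − H·x̄ = [29114/3035]
step 2: S = H·P̄·Hᵀ + R = [390388/3035]
step 2: K = P̄·Hᵀ·S⁻¹ = [202863/390388; -18373/390388]
step 2: x' = x̄ + K·y = [342791/195194, -114557/195194]
step 2: P' = (I − K·H)·P̄ = [618877/390388 -1034891/390388; -1034891/390388 2051409/390388]

step 0: x' = [15/59, 21/59], P' = [73/59 -122/59; -122/59 254/59]
step 1: x' = [1021/1214, -4283/6070], P' = [1917/1214 -3209/1214; -3209/1214 31851/6070]
step 2: x' = [342791/195194, -114557/195194], P' = [618877/390388 -1034891/390388; -1034891/390388 2051409/390388]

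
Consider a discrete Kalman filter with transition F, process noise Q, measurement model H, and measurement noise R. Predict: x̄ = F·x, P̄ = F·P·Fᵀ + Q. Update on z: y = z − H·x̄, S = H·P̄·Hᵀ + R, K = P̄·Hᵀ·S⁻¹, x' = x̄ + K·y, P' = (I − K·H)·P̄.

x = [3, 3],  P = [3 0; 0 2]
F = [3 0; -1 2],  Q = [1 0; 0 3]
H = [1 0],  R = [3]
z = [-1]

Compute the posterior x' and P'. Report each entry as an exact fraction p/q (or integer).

x' = [-1/31, 183/31]
P' = [84/31 -27/31; -27/31 353/31]

x̄ = F·x = [9, 3]
P̄ = F·P·Fᵀ + Q = [28 -9; -9 14]
y = z − H·x̄ = [-10]
S = H·P̄·Hᵀ + R = [31]
K = P̄·Hᵀ·S⁻¹ = [28/31; -9/31]
x' = x̄ + K·y = [-1/31, 183/31]
P' = (I − K·H)·P̄ = [84/31 -27/31; -27/31 353/31]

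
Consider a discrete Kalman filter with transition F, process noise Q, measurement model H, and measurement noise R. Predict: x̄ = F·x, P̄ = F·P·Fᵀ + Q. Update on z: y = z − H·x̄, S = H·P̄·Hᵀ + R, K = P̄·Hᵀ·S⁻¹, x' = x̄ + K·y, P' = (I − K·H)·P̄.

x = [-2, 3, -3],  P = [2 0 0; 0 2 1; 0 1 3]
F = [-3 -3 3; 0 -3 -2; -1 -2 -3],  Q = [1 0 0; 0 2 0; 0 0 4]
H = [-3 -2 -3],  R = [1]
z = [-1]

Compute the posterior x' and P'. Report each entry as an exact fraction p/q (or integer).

x' = [-587/60, 47/45, 3389/360]
P' = [1479/40 -292/15 -5753/240; -292/15 628/45 919/90; -5753/240 919/90 24791/1440]

x̄ = F·x = [-12, -3, 5]
P̄ = F·P·Fᵀ + Q = [46 -3 -6; -3 44 43; -6 43 53]
y = z − H·x̄ = [-28]
S = H·P̄·Hᵀ + R = [1440]
K = P̄·Hᵀ·S⁻¹ = [-19/240; -13/90; -227/1440]
x' = x̄ + K·y = [-587/60, 47/45, 3389/360]
P' = (I − K·H)·P̄ = [1479/40 -292/15 -5753/240; -292/15 628/45 919/90; -5753/240 919/90 24791/1440]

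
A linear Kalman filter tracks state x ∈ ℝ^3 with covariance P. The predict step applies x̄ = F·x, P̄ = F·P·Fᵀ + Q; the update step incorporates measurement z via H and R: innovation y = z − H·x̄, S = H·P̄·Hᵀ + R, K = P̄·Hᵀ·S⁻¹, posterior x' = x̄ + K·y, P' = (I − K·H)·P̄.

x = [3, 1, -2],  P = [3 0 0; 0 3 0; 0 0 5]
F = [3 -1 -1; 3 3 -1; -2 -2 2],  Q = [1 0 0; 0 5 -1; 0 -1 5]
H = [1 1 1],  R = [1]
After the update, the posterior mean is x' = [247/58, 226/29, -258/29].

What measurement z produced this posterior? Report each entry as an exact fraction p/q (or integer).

z = [3]

x̄ = F·x = [10, 14, -12]
P̄ = F·P·Fᵀ + Q = [36 23 -22; 23 64 -47; -22 -47 49]
S = H·P̄·Hᵀ + R = [58]
K = P̄·Hᵀ·S⁻¹ = [37/58; 20/29; -10/29]
x' − x̄ = [-333/58, -180/29, 90/29] = K·y
y = (KᵀK)⁻¹·Kᵀ·(x' − x̄) = [-9]
z = y + H·x̄ = [-9] + [12] = [3]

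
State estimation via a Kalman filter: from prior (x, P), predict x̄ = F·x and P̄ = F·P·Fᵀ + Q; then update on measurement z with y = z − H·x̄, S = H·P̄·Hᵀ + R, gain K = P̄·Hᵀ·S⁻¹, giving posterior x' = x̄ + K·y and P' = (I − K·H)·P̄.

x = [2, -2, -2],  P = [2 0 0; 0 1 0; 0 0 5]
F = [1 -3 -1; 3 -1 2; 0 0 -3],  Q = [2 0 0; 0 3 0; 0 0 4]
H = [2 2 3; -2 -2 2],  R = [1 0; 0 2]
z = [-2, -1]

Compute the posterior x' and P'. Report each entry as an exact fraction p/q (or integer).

x̄ = F·x = [10, 4, 6]
P̄ = F·P·Fᵀ + Q = [18 -1 15; -1 42 -30; 15 -30 49]
y = z − H·x̄ = [-48, 15]
S = H·P̄·Hᵀ + R = [494 92; 92 550]
K = P̄·Hᵀ·S⁻¹ = [21909/131618 -2311/65809; 2166/65809 -17353/65809; 26287/131618 13117/65809]
x' = x̄ + K·y = [97609/65809, -101027/65809, -39279/65809]
P' = (I − K·H)·P̄ = [619825/131618 -306335/65809 2533/131618; -306335/65809 317180/65809 -6508/65809; 2533/131618 -6508/65809 15751/131618]

x' = [97609/65809, -101027/65809, -39279/65809]
P' = [619825/131618 -306335/65809 2533/131618; -306335/65809 317180/65809 -6508/65809; 2533/131618 -6508/65809 15751/131618]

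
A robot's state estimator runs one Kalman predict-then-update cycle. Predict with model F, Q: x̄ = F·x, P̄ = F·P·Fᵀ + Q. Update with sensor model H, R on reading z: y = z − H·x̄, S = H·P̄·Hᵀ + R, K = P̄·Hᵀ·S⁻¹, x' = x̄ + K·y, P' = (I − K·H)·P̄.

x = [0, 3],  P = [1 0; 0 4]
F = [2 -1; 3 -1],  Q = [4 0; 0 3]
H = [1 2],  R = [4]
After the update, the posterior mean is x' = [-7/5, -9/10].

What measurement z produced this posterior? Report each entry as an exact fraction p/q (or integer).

x̄ = F·x = [-3, -3]
P̄ = F·P·Fᵀ + Q = [12 10; 10 16]
S = H·P̄·Hᵀ + R = [120]
K = P̄·Hᵀ·S⁻¹ = [4/15; 7/20]
x' − x̄ = [8/5, 21/10] = K·y
y = (KᵀK)⁻¹·Kᵀ·(x' − x̄) = [6]
z = y + H·x̄ = [6] + [-9] = [-3]

z = [-3]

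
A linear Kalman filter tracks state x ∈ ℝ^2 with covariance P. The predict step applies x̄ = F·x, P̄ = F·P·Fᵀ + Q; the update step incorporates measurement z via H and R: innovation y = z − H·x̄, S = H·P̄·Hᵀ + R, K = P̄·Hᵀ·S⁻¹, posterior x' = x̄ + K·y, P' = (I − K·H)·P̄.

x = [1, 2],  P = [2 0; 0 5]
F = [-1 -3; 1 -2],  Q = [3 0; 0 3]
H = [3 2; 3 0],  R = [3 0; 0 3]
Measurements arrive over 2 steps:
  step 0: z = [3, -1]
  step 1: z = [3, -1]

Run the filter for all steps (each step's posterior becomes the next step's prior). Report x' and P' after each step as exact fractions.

step 0: x̄ = F·x = [-7, -3]
step 0: P̄ = F·P·Fᵀ + Q = [50 28; 28 25]
step 0: y = z − H·x̄ = [30, 20]
step 0: S = H·P̄·Hᵀ + R = [889 618; 618 453]
step 0: K = P̄·Hᵀ·S⁻¹ = [206/6931 2014/6931; 2930/6931 -2712/6931]
step 0: x' = x̄ + K·y = [-2057/6931, 12867/6931]
step 0: P' = (I − K·H)·P̄ = [2014/6931 -2712/6931; -2712/6931 8463/6931]
step 1: x̄ = F·x = [-36544/6931, -27791/6931]
step 1: P̄ = F·P·Fᵀ + Q = [82702/6931 51476/6931; 51476/6931 67507/6931]
step 1: y = z − H·x̄ = [186007/6931, 102701/6931]
step 1: S = H·P̄·Hᵀ + R = [1652851/6931 1053174/6931; 1053174/6931 765111/6931]
step 1: K = P̄·Hᵀ·S⁻¹ = [351058/7475545 1940898/7475545; 80818/213587 -68136/213587]
step 1: x' = x̄ + K·y = [-176328/1067935, 302883/213587]
step 1: P' = (I − K·H)·P̄ = [1940898/7475545 -68136/213587; -68136/213587 223431/213587]

step 0: x' = [-2057/6931, 12867/6931], P' = [2014/6931 -2712/6931; -2712/6931 8463/6931]
step 1: x' = [-176328/1067935, 302883/213587], P' = [1940898/7475545 -68136/213587; -68136/213587 223431/213587]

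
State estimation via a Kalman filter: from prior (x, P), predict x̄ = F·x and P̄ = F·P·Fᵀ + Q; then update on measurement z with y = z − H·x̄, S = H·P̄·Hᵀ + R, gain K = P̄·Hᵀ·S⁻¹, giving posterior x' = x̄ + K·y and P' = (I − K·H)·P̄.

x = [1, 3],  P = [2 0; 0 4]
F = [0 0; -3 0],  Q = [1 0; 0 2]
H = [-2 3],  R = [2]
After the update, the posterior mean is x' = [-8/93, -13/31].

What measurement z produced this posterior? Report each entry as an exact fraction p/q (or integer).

z = [-1]

x̄ = F·x = [0, -3]
P̄ = F·P·Fᵀ + Q = [1 0; 0 20]
S = H·P̄·Hᵀ + R = [186]
K = P̄·Hᵀ·S⁻¹ = [-1/93; 10/31]
x' − x̄ = [-8/93, 80/31] = K·y
y = (KᵀK)⁻¹·Kᵀ·(x' − x̄) = [8]
z = y + H·x̄ = [8] + [-9] = [-1]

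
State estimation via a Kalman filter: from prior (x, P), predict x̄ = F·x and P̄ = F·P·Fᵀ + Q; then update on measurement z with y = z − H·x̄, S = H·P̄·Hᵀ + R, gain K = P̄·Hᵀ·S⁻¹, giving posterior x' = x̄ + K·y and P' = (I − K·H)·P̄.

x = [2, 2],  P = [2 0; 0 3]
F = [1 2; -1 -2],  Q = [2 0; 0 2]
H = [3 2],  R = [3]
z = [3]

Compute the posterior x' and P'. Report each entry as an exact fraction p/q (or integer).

x' = [198/43, -228/43]
P' = [288/43 -402/43; -402/43 588/43]

x̄ = F·x = [6, -6]
P̄ = F·P·Fᵀ + Q = [16 -14; -14 16]
y = z − H·x̄ = [-3]
S = H·P̄·Hᵀ + R = [43]
K = P̄·Hᵀ·S⁻¹ = [20/43; -10/43]
x' = x̄ + K·y = [198/43, -228/43]
P' = (I − K·H)·P̄ = [288/43 -402/43; -402/43 588/43]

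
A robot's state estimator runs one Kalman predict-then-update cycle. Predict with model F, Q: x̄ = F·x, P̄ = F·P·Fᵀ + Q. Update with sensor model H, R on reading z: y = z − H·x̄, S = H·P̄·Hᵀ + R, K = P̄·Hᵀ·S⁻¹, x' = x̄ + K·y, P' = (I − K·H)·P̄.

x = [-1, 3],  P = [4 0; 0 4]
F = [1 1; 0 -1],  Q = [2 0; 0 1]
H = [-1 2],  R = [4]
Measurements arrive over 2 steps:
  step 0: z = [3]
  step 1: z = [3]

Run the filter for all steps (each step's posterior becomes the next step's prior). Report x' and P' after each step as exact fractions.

step 0: x' = [-49/25, 2/25], P' = [88/25 26/25; 26/25 27/25]
step 1: x' = [-1799/737, 142/737], P' = [2224/737 466/737; 466/737 547/737]

step 0: x̄ = F·x = [2, -3]
step 0: P̄ = F·P·Fᵀ + Q = [10 -4; -4 5]
step 0: y = z − H·x̄ = [11]
step 0: S = H·P̄·Hᵀ + R = [50]
step 0: K = P̄·Hᵀ·S⁻¹ = [-9/25; 7/25]
step 0: x' = x̄ + K·y = [-49/25, 2/25]
step 0: P' = (I − K·H)·P̄ = [88/25 26/25; 26/25 27/25]
step 1: x̄ = F·x = [-47/25, -2/25]
step 1: P̄ = F·P·Fᵀ + Q = [217/25 -53/25; -53/25 52/25]
step 1: y = z − H·x̄ = [32/25]
step 1: S = H·P̄·Hᵀ + R = [737/25]
step 1: K = P̄·Hᵀ·S⁻¹ = [-323/737; 157/737]
step 1: x' = x̄ + K·y = [-1799/737, 142/737]
step 1: P' = (I − K·H)·P̄ = [2224/737 466/737; 466/737 547/737]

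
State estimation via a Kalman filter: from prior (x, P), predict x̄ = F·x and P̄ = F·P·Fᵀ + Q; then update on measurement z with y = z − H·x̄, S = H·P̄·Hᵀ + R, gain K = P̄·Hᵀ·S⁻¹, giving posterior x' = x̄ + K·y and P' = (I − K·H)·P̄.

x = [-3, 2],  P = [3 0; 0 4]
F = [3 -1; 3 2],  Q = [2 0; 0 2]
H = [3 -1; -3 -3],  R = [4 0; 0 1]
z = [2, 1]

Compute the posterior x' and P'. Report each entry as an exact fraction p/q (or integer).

x̄ = F·x = [-11, -5]
P̄ = F·P·Fᵀ + Q = [33 19; 19 45]
y = z − H·x̄ = [30, -47]
S = H·P̄·Hᵀ + R = [232 -276; -276 1045]
K = P̄·Hᵀ·S⁻¹ = [724/2969 -252/2969; -10113/41566 -5154/20783]
x' = x̄ + K·y = [905/2969, -13372/20783]
P' = (I − K·H)·P̄ = [745/2969 -661/2969; -661/2969 6345/20783]

x' = [905/2969, -13372/20783]
P' = [745/2969 -661/2969; -661/2969 6345/20783]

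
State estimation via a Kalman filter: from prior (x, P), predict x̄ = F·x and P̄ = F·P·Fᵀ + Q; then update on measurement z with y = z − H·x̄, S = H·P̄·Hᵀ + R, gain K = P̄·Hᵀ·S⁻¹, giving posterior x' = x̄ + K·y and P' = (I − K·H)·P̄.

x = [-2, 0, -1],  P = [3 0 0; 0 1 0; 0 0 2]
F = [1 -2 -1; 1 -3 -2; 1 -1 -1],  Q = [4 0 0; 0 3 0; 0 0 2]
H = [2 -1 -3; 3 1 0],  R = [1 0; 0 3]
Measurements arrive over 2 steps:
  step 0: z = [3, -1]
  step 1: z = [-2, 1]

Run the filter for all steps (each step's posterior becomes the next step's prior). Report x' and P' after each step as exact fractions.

step 0: x̄ = F·x = [-1, 0, -1]
step 0: P̄ = F·P·Fᵀ + Q = [13 13 7; 13 23 10; 7 10 8]
step 0: y = z − H·x̄ = [2, 2]
step 0: S = H·P̄·Hᵀ + R = [72 -51; -51 221]
step 0: K = P̄·Hᵀ·S⁻¹ = [52/783 1112/4437; -55/261 343/1479; -167/783 404/4437]
step 0: x' = x̄ + K·y = [-4871/13311, 188/4437, -16565/13311]
step 0: P' = (I − K·H)·P̄ = [6643/13311 -3307/4437 7441/13311; -3307/4437 4336/1479 -6229/4437; 7441/13311 -6229/4437 12136/13311]
step 1: x̄ = F·x = [1174/1479, 26567/13311, 3710/4437]
step 1: P̄ = F·P·Fᵀ + Q = [6599/493 17948/1479 2061/493; 17948/1479 251854/13311 23971/4437; 2061/493 23971/4437 5779/1479]
step 1: y = z − H·x̄ = [12203/13311, -44954/13311]
step 1: S = H·P̄·Hᵀ + R = [563542/13311 -60910/13311; -60910/13311 2864536/13311]
step 1: K = P̄·Hᵀ·S⁻¹ = [4591679/60497946 7398988/30248973; -2311067/10082991 5086235/20165982; -6002653/30248973 2394617/30248973]
step 1: x' = x̄ + K·y = [250631/6721994, 3138997/3360997, 1300287/3360997]
step 1: P' = (I − K·H)·P̄ = [26366965/60497946 -11568989/20165982 13808203/30248973; -11568989/20165982 8327612/3360997 -11413586/10082991; 13808203/30248973 -11413586/10082991 22619939/30248973]

step 0: x' = [-4871/13311, 188/4437, -16565/13311], P' = [6643/13311 -3307/4437 7441/13311; -3307/4437 4336/1479 -6229/4437; 7441/13311 -6229/4437 12136/13311]
step 1: x' = [250631/6721994, 3138997/3360997, 1300287/3360997], P' = [26366965/60497946 -11568989/20165982 13808203/30248973; -11568989/20165982 8327612/3360997 -11413586/10082991; 13808203/30248973 -11413586/10082991 22619939/30248973]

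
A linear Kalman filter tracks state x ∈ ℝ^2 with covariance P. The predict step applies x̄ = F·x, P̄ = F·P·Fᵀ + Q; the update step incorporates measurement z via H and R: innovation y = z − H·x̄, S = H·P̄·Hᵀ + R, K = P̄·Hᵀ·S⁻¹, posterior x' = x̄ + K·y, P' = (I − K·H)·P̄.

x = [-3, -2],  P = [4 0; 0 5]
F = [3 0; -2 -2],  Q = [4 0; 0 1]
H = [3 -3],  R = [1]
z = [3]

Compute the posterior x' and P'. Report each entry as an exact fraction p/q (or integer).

x̄ = F·x = [-9, 10]
P̄ = F·P·Fᵀ + Q = [40 -24; -24 37]
y = z − H·x̄ = [60]
S = H·P̄·Hᵀ + R = [1126]
K = P̄·Hᵀ·S⁻¹ = [96/563; -183/1126]
x' = x̄ + K·y = [693/563, 140/563]
P' = (I − K·H)·P̄ = [4088/563 4056/563; 4056/563 8173/1126]

x' = [693/563, 140/563]
P' = [4088/563 4056/563; 4056/563 8173/1126]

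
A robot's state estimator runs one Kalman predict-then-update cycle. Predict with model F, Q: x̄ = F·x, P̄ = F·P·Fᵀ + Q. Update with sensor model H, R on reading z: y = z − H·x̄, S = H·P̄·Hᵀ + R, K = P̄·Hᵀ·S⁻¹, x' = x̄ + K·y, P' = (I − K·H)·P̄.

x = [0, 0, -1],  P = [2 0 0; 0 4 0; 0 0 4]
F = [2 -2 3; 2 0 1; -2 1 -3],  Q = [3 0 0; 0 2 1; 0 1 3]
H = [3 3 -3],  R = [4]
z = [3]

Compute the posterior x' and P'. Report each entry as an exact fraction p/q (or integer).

x̄ = F·x = [-3, -1, 3]
P̄ = F·P·Fᵀ + Q = [63 20 -52; 20 14 -19; -52 -19 51]
y = z − H·x̄ = [24]
S = H·P̄·Hᵀ + R = [2794]
K = P̄·Hᵀ·S⁻¹ = [405/2794; 159/2794; -183/1397]
x' = x̄ + K·y = [669/1397, 511/1397, -201/1397]
P' = (I − K·H)·P̄ = [11997/2794 -8515/2794 1471/1397; -8515/2794 13835/2794 2554/1397; 1471/1397 2554/1397 4269/1397]

x' = [669/1397, 511/1397, -201/1397]
P' = [11997/2794 -8515/2794 1471/1397; -8515/2794 13835/2794 2554/1397; 1471/1397 2554/1397 4269/1397]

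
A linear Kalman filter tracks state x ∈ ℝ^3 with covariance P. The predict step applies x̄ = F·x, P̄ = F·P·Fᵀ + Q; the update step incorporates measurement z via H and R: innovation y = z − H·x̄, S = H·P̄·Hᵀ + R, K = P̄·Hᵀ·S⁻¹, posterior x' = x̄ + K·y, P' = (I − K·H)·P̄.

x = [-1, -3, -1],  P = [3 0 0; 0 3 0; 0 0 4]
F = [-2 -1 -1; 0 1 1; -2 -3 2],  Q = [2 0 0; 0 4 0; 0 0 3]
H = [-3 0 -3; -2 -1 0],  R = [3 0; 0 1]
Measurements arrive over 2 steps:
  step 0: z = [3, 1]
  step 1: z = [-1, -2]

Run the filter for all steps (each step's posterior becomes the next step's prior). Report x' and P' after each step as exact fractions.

step 0: x̄ = F·x = [6, -4, 9]
step 0: P̄ = F·P·Fᵀ + Q = [21 -7 13; -7 11 -1; 13 -1 58]
step 0: y = z − H·x̄ = [48, 9]
step 0: S = H·P̄·Hᵀ + R = [948 180; 180 68]
step 0: K = P̄·Hᵀ·S⁻¹ = [-53/2672 -1235/2672; 91/2672 -123/2672; -52/167 305/668]
step 0: x' = x̄ + K·y = [2373/2672, -7427/2672, -1227/668]
step 0: P' = (I − K·H)·P̄ = [7481/2672 -13727/2672 -1857/668; -13727/2672 27577/2672 3409/668; -1857/668 3409/668 2065/668]
step 1: x̄ = F·x = [7589/2672, -12335/2672, 7719/2672]
step 1: P̄ = F·P·Fᵀ + Q = [13757/2672 -20799/2672 14811/2672; -20799/2672 73797/2672 -37537/2672; 14811/2672 -37537/2672 50241/2672]
step 1: y = z − H·x̄ = [10813/668, -2501/2672]
step 1: S = H·P̄·Hᵀ + R = [212649/668 -225/167; -225/167 48301/2672]
step 1: K = P̄·Hᵀ·S⁻¹ = [-2077726/20494849 -3004135/20494849; 4160252/20494849 -13352451/20494849; -4689489/20494849 3008935/20494849]
step 1: x' = x̄ + K·y = [27388827/20494849, -14771805/20494849, -19519231/20494849]
step 1: P' = (I − K·H)·P̄ = [31326887/20494849 -59649639/20494849 -29249161/20494849; -59649639/20494849 132651729/20494849 55489387/20494849; -29249161/20494849 55489387/20494849 33938650/20494849]

step 0: x' = [2373/2672, -7427/2672, -1227/668], P' = [7481/2672 -13727/2672 -1857/668; -13727/2672 27577/2672 3409/668; -1857/668 3409/668 2065/668]
step 1: x' = [27388827/20494849, -14771805/20494849, -19519231/20494849], P' = [31326887/20494849 -59649639/20494849 -29249161/20494849; -59649639/20494849 132651729/20494849 55489387/20494849; -29249161/20494849 55489387/20494849 33938650/20494849]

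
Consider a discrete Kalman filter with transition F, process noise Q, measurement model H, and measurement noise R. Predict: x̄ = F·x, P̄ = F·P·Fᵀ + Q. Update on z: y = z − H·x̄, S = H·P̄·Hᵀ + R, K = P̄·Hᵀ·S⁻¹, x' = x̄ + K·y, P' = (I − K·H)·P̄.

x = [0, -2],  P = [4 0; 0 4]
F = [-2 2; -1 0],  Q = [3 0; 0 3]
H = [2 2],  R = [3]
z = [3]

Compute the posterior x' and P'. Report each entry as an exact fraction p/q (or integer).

x̄ = F·x = [-4, 0]
P̄ = F·P·Fᵀ + Q = [35 8; 8 7]
y = z − H·x̄ = [11]
S = H·P̄·Hᵀ + R = [235]
K = P̄·Hᵀ·S⁻¹ = [86/235; 6/47]
x' = x̄ + K·y = [6/235, 66/47]
P' = (I − K·H)·P̄ = [829/235 -140/47; -140/47 149/47]

x' = [6/235, 66/47]
P' = [829/235 -140/47; -140/47 149/47]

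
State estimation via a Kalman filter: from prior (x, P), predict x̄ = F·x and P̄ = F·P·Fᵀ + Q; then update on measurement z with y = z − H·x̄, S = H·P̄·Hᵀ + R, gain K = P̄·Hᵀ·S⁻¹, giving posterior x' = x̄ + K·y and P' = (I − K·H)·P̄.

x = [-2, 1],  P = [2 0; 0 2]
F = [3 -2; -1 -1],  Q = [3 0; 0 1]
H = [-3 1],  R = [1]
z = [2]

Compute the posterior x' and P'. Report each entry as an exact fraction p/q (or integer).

x̄ = F·x = [-8, 1]
P̄ = F·P·Fᵀ + Q = [29 -2; -2 5]
y = z − H·x̄ = [-23]
S = H·P̄·Hᵀ + R = [279]
K = P̄·Hᵀ·S⁻¹ = [-89/279; 11/279]
x' = x̄ + K·y = [-185/279, 26/279]
P' = (I − K·H)·P̄ = [170/279 421/279; 421/279 1274/279]

x' = [-185/279, 26/279]
P' = [170/279 421/279; 421/279 1274/279]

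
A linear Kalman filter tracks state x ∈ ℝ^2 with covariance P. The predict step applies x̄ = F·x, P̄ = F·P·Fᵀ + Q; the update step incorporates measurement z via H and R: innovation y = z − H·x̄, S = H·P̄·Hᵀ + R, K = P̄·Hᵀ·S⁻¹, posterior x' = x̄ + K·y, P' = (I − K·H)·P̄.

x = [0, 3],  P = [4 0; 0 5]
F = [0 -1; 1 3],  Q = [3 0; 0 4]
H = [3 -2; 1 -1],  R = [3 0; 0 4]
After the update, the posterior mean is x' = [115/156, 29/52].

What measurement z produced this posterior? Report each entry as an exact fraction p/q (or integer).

z = [2, -2]

x̄ = F·x = [-3, 9]
P̄ = F·P·Fᵀ + Q = [8 -15; -15 53]
S = H·P̄·Hᵀ + R = [467 205; 205 95]
K = P̄·Hᵀ·S⁻¹ = [83/468 -329/2340; -9/52 -89/260]
x' − x̄ = [583/156, -439/52] = K·y
y = (KᵀK)⁻¹·Kᵀ·(x' − x̄) = [29, 10]
z = y + H·x̄ = [29, 10] + [-27, -12] = [2, -2]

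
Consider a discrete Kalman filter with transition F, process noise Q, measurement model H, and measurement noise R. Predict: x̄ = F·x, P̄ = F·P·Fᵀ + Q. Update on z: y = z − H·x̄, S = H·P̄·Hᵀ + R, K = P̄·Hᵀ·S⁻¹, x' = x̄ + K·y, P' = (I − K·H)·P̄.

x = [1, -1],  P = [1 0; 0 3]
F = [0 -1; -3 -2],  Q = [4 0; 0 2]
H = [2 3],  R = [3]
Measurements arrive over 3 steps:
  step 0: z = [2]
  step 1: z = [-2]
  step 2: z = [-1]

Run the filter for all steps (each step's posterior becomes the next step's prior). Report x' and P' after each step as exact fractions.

step 0: x' = [203/155, -67/310], P' = [573/155 -366/155; -366/155 569/310]
step 1: x' = [467/1471, -16753/17652], P' = [17115/2942 -11373/2942; -11373/2942 51073/17652]
step 2: x' = [5319047/4826828, -2476247/2413414], P' = [32803845/4826828 -10998957/2413414; -10998957/2413414 4081176/1206707]

step 0: x̄ = F·x = [1, -1]
step 0: P̄ = F·P·Fᵀ + Q = [7 6; 6 23]
step 0: y = z − H·x̄ = [3]
step 0: S = H·P̄·Hᵀ + R = [310]
step 0: K = P̄·Hᵀ·S⁻¹ = [16/155; 81/310]
step 0: x' = x̄ + K·y = [203/155, -67/310]
step 0: P' = (I − K·H)·P̄ = [573/155 -366/155; -366/155 569/310]
step 1: x̄ = F·x = [67/310, -542/155]
step 1: P̄ = F·P·Fᵀ + Q = [1809/310 -529/155; -529/155 2213/155]
step 1: y = z − H·x̄ = [1249/155]
step 1: S = H·P̄·Hᵀ + R = [17652/155]
step 1: K = P̄·Hᵀ·S⁻¹ = [37/2942; 5581/17652]
step 1: x' = x̄ + K·y = [467/1471, -16753/17652]
step 1: P' = (I − K·H)·P̄ = [17115/2942 -11373/2942; -11373/2942 51073/17652]
step 2: x̄ = F·x = [16753/17652, 8347/8826]
step 2: P̄ = F·P·Fᵀ + Q = [121681/17652 -25642/4413; -25642/4413 172475/8826]
step 2: y = z − H·x̄ = [-25310/4413]
step 2: S = H·P̄·Hᵀ + R = [1206707/8826]
step 2: K = P̄·Hᵀ·S⁻¹ = [-32171/1206707; 414857/1206707]
step 2: x' = x̄ + K·y = [5319047/4826828, -2476247/2413414]
step 2: P' = (I − K·H)·P̄ = [32803845/4826828 -10998957/2413414; -10998957/2413414 4081176/1206707]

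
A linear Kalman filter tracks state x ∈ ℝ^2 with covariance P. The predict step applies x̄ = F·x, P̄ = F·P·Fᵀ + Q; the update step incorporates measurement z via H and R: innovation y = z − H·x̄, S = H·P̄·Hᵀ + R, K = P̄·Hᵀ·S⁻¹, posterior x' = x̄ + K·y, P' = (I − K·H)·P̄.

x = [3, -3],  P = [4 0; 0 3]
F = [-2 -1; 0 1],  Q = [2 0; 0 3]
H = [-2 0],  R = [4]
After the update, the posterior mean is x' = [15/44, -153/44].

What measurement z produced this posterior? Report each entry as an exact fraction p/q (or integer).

x̄ = F·x = [-3, -3]
P̄ = F·P·Fᵀ + Q = [21 -3; -3 6]
S = H·P̄·Hᵀ + R = [88]
K = P̄·Hᵀ·S⁻¹ = [-21/44; 3/44]
x' − x̄ = [147/44, -21/44] = K·y
y = (KᵀK)⁻¹·Kᵀ·(x' − x̄) = [-7]
z = y + H·x̄ = [-7] + [6] = [-1]

z = [-1]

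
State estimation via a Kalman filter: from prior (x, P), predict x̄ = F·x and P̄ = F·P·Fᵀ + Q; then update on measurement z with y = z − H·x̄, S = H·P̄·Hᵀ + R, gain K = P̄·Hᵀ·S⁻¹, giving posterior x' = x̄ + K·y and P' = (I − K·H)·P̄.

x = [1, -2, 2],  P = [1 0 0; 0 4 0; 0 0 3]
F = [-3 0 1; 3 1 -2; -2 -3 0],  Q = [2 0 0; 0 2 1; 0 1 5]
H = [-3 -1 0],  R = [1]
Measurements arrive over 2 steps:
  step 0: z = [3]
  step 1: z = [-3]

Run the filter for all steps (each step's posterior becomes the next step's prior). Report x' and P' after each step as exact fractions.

step 0: x̄ = F·x = [-1, -3, 4]
step 0: P̄ = F·P·Fᵀ + Q = [14 -15 6; -15 27 -17; 6 -17 45]
step 0: y = z − H·x̄ = [-3]
step 0: S = H·P̄·Hᵀ + R = [64]
step 0: K = P̄·Hᵀ·S⁻¹ = [-27/64; 9/32; -1/64]
step 0: x' = x̄ + K·y = [17/64, -123/32, 259/64]
step 0: P' = (I − K·H)·P̄ = [167/64 -237/32 357/64; -237/32 351/16 -535/32; 357/64 -535/32 2879/64]
step 1: x̄ = F·x = [13/4, -713/64, 11]
step 1: P̄ = F·P·Fᵀ + Q = [37 -231/4 -12; -231/4 11703/64 -77; -12 -77 124]
step 1: y = z − H·x̄ = [-281/64]
step 1: S = H·P̄·Hᵀ + R = [10903/64]
step 1: K = P̄·Hᵀ·S⁻¹ = [-3408/10903; -615/10903; 7232/10903]
step 1: x' = x̄ + K·y = [50398/10903, -118766/10903, 88180/10903]
step 1: P' = (I − K·H)·P̄ = [221935/10903 -662397/10903 254268/10903; -662397/10903 1987806/10903 -770036/10903; 254268/10903 -770036/10903 534756/10903]

step 0: x' = [17/64, -123/32, 259/64], P' = [167/64 -237/32 357/64; -237/32 351/16 -535/32; 357/64 -535/32 2879/64]
step 1: x' = [50398/10903, -118766/10903, 88180/10903], P' = [221935/10903 -662397/10903 254268/10903; -662397/10903 1987806/10903 -770036/10903; 254268/10903 -770036/10903 534756/10903]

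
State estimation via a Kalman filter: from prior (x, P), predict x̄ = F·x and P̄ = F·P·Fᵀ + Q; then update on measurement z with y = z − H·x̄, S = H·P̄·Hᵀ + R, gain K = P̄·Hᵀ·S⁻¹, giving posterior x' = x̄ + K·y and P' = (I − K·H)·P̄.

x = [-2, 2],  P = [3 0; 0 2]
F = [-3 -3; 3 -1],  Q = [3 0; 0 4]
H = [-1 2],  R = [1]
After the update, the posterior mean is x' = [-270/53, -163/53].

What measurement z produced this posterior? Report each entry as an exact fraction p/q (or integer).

x̄ = F·x = [0, -8]
P̄ = F·P·Fᵀ + Q = [48 -21; -21 33]
S = H·P̄·Hᵀ + R = [265]
K = P̄·Hᵀ·S⁻¹ = [-18/53; 87/265]
x' − x̄ = [-270/53, 261/53] = K·y
y = (KᵀK)⁻¹·Kᵀ·(x' − x̄) = [15]
z = y + H·x̄ = [15] + [-16] = [-1]

z = [-1]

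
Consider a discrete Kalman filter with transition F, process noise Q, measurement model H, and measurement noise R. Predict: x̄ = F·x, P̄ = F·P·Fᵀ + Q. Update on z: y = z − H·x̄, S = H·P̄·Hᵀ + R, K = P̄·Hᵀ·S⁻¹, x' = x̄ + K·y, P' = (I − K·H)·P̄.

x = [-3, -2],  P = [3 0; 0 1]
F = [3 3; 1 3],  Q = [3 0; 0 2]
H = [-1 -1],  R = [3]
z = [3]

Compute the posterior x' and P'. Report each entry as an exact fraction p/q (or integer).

x' = [-183/92, -39/23]
P' = [339/92 -42/23; -42/23 66/23]

x̄ = F·x = [-15, -9]
P̄ = F·P·Fᵀ + Q = [39 18; 18 14]
y = z − H·x̄ = [-21]
S = H·P̄·Hᵀ + R = [92]
K = P̄·Hᵀ·S⁻¹ = [-57/92; -8/23]
x' = x̄ + K·y = [-183/92, -39/23]
P' = (I − K·H)·P̄ = [339/92 -42/23; -42/23 66/23]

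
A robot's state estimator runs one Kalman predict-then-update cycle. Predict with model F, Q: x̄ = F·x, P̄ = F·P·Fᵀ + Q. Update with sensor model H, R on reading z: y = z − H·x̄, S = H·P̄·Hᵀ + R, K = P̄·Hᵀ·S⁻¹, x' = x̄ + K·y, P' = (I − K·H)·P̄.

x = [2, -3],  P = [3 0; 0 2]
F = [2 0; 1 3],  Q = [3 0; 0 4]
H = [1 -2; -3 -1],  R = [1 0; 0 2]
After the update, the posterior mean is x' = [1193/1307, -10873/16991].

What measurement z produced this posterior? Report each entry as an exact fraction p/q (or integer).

x̄ = F·x = [4, -7]
P̄ = F·P·Fᵀ + Q = [15 6; 6 25]
S = H·P̄·Hᵀ + R = [92 35; 35 198]
K = P̄·Hᵀ·S⁻¹ = [183/1307 -369/1307; -7207/16991 -2416/16991]
x' − x̄ = [-4035/1307, 108064/16991] = K·y
y = (KᵀK)⁻¹·Kᵀ·(x' − x̄) = [-16, 3]
z = y + H·x̄ = [-16, 3] + [18, -5] = [2, -2]

z = [2, -2]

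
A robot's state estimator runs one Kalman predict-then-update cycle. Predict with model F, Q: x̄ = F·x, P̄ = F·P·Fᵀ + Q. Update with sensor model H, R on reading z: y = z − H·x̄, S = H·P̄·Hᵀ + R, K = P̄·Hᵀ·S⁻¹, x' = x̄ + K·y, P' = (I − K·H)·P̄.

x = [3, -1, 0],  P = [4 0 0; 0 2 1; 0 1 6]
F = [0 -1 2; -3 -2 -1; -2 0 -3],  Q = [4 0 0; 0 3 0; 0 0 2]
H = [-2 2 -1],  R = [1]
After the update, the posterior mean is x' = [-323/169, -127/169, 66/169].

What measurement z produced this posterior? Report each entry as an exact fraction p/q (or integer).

x̄ = F·x = [1, -7, -6]
P̄ = F·P·Fᵀ + Q = [26 -11 -33; -11 57 48; -33 48 72]
S = H·P̄·Hᵀ + R = [169]
K = P̄·Hᵀ·S⁻¹ = [-41/169; 88/169; 90/169]
x' − x̄ = [-492/169, 1056/169, 1080/169] = K·y
y = (KᵀK)⁻¹·Kᵀ·(x' − x̄) = [12]
z = y + H·x̄ = [12] + [-10] = [2]

z = [2]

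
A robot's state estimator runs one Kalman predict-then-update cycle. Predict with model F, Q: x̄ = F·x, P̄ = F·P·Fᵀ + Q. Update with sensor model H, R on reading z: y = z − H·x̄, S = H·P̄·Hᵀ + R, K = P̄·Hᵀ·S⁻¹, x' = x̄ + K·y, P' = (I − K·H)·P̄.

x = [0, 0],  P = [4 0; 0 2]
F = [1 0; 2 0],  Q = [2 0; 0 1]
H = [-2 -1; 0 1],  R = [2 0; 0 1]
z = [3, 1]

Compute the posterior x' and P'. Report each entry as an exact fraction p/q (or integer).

x̄ = F·x = [0, 0]
P̄ = F·P·Fᵀ + Q = [6 8; 8 17]
y = z − H·x̄ = [3, 1]
S = H·P̄·Hᵀ + R = [75 -33; -33 18]
K = P̄·Hᵀ·S⁻¹ = [-32/87 -20/87; -11/87 62/87]
x' = x̄ + K·y = [-4/3, 1/3]
P' = (I − K·H)·P̄ = [14/29 -20/87; -20/87 62/87]

x' = [-4/3, 1/3]
P' = [14/29 -20/87; -20/87 62/87]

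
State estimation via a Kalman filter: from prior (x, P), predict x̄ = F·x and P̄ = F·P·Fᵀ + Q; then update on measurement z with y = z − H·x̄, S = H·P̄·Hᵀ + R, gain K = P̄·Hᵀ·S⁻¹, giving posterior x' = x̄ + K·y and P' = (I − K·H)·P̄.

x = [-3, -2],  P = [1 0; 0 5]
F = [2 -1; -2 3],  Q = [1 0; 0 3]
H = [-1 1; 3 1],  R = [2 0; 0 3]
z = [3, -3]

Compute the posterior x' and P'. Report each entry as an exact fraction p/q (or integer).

x' = [-4979/2906, 3513/2906]
P' = [855/2906 -591/2906; -591/2906 3651/2906]

x̄ = F·x = [-4, 0]
P̄ = F·P·Fᵀ + Q = [10 -19; -19 52]
y = z − H·x̄ = [-1, 9]
S = H·P̄·Hᵀ + R = [102 -16; -16 31]
K = P̄·Hᵀ·S⁻¹ = [-723/2906 329/1453; 2121/2906 313/1453]
x' = x̄ + K·y = [-4979/2906, 3513/2906]
P' = (I − K·H)·P̄ = [855/2906 -591/2906; -591/2906 3651/2906]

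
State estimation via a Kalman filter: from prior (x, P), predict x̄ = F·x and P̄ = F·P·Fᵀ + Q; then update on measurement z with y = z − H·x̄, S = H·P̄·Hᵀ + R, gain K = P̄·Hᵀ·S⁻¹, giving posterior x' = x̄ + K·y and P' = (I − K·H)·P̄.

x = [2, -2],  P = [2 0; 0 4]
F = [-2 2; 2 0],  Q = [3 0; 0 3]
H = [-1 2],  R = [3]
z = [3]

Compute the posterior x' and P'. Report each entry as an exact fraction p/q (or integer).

x̄ = F·x = [-8, 4]
P̄ = F·P·Fᵀ + Q = [27 -8; -8 11]
y = z − H·x̄ = [-13]
S = H·P̄·Hᵀ + R = [106]
K = P̄·Hᵀ·S⁻¹ = [-43/106; 15/53]
x' = x̄ + K·y = [-289/106, 17/53]
P' = (I − K·H)·P̄ = [1013/106 221/53; 221/53 133/53]

x' = [-289/106, 17/53]
P' = [1013/106 221/53; 221/53 133/53]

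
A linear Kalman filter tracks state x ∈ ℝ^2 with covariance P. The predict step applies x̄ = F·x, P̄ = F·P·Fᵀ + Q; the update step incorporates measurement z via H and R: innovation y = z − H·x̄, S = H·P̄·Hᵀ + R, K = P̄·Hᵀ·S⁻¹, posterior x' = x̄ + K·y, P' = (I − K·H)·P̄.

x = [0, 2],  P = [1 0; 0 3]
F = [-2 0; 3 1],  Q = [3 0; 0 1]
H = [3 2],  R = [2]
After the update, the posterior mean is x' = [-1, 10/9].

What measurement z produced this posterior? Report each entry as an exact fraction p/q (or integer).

z = [-1]

x̄ = F·x = [0, 2]
P̄ = F·P·Fᵀ + Q = [7 -6; -6 13]
S = H·P̄·Hᵀ + R = [45]
K = P̄·Hᵀ·S⁻¹ = [1/5; 8/45]
x' − x̄ = [-1, -8/9] = K·y
y = (KᵀK)⁻¹·Kᵀ·(x' − x̄) = [-5]
z = y + H·x̄ = [-5] + [4] = [-1]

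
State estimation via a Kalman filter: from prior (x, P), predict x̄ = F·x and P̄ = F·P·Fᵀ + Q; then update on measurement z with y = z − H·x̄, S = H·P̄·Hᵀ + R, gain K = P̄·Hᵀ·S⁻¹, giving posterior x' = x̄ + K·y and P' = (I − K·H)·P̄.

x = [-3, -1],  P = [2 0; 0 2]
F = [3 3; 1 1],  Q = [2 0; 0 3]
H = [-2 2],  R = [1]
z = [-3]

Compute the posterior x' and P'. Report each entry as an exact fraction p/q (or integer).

x̄ = F·x = [-12, -4]
P̄ = F·P·Fᵀ + Q = [38 12; 12 7]
y = z − H·x̄ = [-19]
S = H·P̄·Hᵀ + R = [85]
K = P̄·Hᵀ·S⁻¹ = [-52/85; -2/17]
x' = x̄ + K·y = [-32/85, -30/17]
P' = (I − K·H)·P̄ = [526/85 100/17; 100/17 99/17]

x' = [-32/85, -30/17]
P' = [526/85 100/17; 100/17 99/17]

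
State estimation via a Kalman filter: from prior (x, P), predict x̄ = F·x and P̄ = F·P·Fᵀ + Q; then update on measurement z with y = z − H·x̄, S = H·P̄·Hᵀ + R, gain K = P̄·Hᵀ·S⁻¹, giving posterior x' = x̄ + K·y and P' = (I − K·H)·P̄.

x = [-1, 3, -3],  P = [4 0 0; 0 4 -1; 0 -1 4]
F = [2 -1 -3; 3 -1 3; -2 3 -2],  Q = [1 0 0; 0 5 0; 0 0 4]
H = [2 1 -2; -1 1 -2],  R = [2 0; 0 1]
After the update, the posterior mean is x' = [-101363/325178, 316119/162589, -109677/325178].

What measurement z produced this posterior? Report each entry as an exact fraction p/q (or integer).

z = [2, 3]

x̄ = F·x = [4, -15, 17]
P̄ = F·P·Fᵀ + Q = [51 -8 3; -8 87 -71; 3 -71 84]
S = H·P̄·Hᵀ + R = [857 591; 591 787]
K = P̄·Hᵀ·S⁻¹ = [107671/325178 -107713/325178; 13782/162589 38613/162589; -40349/325178 -69691/325178]
x' − x̄ = [-1402075/325178, 2754954/162589, -5637703/325178] = K·y
y = (KᵀK)⁻¹·Kᵀ·(x' − x̄) = [43, 56]
z = y + H·x̄ = [43, 56] + [-41, -53] = [2, 3]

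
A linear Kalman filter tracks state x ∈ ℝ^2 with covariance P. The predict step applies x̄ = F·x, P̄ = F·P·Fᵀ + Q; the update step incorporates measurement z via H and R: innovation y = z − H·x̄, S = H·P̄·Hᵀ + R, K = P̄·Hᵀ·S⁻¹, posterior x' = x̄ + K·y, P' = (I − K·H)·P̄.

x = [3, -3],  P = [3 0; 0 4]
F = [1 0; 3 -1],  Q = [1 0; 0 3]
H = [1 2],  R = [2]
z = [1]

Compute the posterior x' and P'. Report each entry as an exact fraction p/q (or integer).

x̄ = F·x = [3, 12]
P̄ = F·P·Fᵀ + Q = [4 9; 9 34]
y = z − H·x̄ = [-26]
S = H·P̄·Hᵀ + R = [178]
K = P̄·Hᵀ·S⁻¹ = [11/89; 77/178]
x' = x̄ + K·y = [-19/89, 67/89]
P' = (I − K·H)·P̄ = [114/89 -46/89; -46/89 123/178]

x' = [-19/89, 67/89]
P' = [114/89 -46/89; -46/89 123/178]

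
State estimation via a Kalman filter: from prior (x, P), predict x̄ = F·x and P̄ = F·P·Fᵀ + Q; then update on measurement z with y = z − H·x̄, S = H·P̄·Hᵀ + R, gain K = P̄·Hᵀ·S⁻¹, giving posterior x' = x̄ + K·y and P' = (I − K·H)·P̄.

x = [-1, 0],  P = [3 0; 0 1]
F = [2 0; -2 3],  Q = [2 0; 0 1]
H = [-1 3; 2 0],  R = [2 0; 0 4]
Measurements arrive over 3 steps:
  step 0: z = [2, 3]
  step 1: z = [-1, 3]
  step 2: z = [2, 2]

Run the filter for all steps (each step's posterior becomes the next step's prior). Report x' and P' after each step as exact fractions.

step 0: x' = [992/895, 899/895], P' = [752/895 234/895; 234/895 268/895]
step 1: x' = [69315/40141, 57668/200705], P' = [30586/40141 8914/40141; 8914/40141 54792/200705]
step 2: x' = [40634064/42141379, 34280970/42141379], P' = [31724622/42141379 9210854/42141379; 9210854/42141379 11440880/42141379]

step 0: x̄ = F·x = [-2, 2]
step 0: P̄ = F·P·Fᵀ + Q = [14 -12; -12 22]
step 0: y = z − H·x̄ = [-6, 7]
step 0: S = H·P̄·Hᵀ + R = [286 -100; -100 60]
step 0: K = P̄·Hᵀ·S⁻¹ = [-5/179 376/895; 57/179 117/895]
step 0: x' = x̄ + K·y = [992/895, 899/895]
step 0: P' = (I − K·H)·P̄ = [752/895 234/895; 234/895 268/895]
step 1: x̄ = F·x = [1984/895, 713/895]
step 1: P̄ = F·P·Fᵀ + Q = [4798/895 -1604/895; -1604/895 3507/895]
step 1: y = z − H·x̄ = [-210/179, -1283/895]
step 1: S = H·P̄·Hᵀ + R = [9555/179 -3844/179; -3844/179 22772/895]
step 1: K = P̄·Hᵀ·S⁻¹ = [-1922/40141 15293/40141; 59903/200705 4457/40141]
step 1: x' = x̄ + K·y = [69315/40141, 57668/200705]
step 1: P' = (I − K·H)·P̄ = [30586/40141 8914/40141; 8914/40141 54792/200705]
step 2: x̄ = F·x = [138630/40141, -520146/200705]
step 2: P̄ = F·P·Fᵀ + Q = [202626/40141 -68860/40141; -68860/40141 770713/200705]
step 2: y = z − H·x̄ = [2654998/200705, -196978/40141]
step 2: S = H·P̄·Hᵀ + R = [10416757/200705 -818412/40141; -818412/40141 971068/40141]
step 2: K = P̄·Hᵀ·S⁻¹ = [-292290/6020197 15862311/42141379; 1793699/6020197 4605427/42141379]
step 2: x' = x̄ + K·y = [40634064/42141379, 34280970/42141379]
step 2: P' = (I − K·H)·P̄ = [31724622/42141379 9210854/42141379; 9210854/42141379 11440880/42141379]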